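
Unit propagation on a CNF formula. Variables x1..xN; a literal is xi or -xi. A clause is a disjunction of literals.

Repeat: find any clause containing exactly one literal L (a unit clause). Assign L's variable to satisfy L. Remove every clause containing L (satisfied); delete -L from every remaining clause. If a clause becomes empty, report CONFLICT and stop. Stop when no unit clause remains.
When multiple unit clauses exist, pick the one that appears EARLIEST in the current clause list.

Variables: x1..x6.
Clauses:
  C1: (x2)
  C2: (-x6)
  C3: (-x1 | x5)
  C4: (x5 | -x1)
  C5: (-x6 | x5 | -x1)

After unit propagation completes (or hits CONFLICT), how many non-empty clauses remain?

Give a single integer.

Answer: 2

Derivation:
unit clause [2] forces x2=T; simplify:
  satisfied 1 clause(s); 4 remain; assigned so far: [2]
unit clause [-6] forces x6=F; simplify:
  satisfied 2 clause(s); 2 remain; assigned so far: [2, 6]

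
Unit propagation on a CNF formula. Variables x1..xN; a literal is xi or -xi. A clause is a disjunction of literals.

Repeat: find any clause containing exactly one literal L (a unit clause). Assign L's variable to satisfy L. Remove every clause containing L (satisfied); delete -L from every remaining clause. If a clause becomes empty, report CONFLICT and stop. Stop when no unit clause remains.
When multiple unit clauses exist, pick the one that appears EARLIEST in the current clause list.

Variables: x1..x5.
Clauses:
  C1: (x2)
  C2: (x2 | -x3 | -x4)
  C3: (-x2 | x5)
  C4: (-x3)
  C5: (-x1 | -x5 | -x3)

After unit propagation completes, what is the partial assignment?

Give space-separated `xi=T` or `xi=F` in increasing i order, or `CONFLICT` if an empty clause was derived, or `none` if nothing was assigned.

unit clause [2] forces x2=T; simplify:
  drop -2 from [-2, 5] -> [5]
  satisfied 2 clause(s); 3 remain; assigned so far: [2]
unit clause [5] forces x5=T; simplify:
  drop -5 from [-1, -5, -3] -> [-1, -3]
  satisfied 1 clause(s); 2 remain; assigned so far: [2, 5]
unit clause [-3] forces x3=F; simplify:
  satisfied 2 clause(s); 0 remain; assigned so far: [2, 3, 5]

Answer: x2=T x3=F x5=T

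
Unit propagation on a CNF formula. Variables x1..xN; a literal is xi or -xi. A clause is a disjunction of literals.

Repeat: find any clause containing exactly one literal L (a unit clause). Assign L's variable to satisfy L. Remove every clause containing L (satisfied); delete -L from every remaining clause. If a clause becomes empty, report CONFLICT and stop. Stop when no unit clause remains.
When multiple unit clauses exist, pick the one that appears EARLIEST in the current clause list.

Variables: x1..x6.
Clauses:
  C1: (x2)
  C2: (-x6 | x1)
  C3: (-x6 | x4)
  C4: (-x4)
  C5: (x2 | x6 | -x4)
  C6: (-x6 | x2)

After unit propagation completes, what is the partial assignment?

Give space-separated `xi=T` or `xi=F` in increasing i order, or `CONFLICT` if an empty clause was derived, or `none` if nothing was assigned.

Answer: x2=T x4=F x6=F

Derivation:
unit clause [2] forces x2=T; simplify:
  satisfied 3 clause(s); 3 remain; assigned so far: [2]
unit clause [-4] forces x4=F; simplify:
  drop 4 from [-6, 4] -> [-6]
  satisfied 1 clause(s); 2 remain; assigned so far: [2, 4]
unit clause [-6] forces x6=F; simplify:
  satisfied 2 clause(s); 0 remain; assigned so far: [2, 4, 6]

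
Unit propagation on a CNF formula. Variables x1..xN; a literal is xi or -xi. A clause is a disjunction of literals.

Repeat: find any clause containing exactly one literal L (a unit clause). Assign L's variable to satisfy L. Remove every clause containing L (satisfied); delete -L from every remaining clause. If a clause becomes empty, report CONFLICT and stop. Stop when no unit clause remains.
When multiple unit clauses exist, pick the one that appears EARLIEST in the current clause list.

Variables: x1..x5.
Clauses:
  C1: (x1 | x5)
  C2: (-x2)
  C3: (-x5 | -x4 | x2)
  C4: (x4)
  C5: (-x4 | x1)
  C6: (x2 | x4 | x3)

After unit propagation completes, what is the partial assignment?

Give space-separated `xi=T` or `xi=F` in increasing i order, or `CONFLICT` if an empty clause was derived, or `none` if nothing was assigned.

Answer: x1=T x2=F x4=T x5=F

Derivation:
unit clause [-2] forces x2=F; simplify:
  drop 2 from [-5, -4, 2] -> [-5, -4]
  drop 2 from [2, 4, 3] -> [4, 3]
  satisfied 1 clause(s); 5 remain; assigned so far: [2]
unit clause [4] forces x4=T; simplify:
  drop -4 from [-5, -4] -> [-5]
  drop -4 from [-4, 1] -> [1]
  satisfied 2 clause(s); 3 remain; assigned so far: [2, 4]
unit clause [-5] forces x5=F; simplify:
  drop 5 from [1, 5] -> [1]
  satisfied 1 clause(s); 2 remain; assigned so far: [2, 4, 5]
unit clause [1] forces x1=T; simplify:
  satisfied 2 clause(s); 0 remain; assigned so far: [1, 2, 4, 5]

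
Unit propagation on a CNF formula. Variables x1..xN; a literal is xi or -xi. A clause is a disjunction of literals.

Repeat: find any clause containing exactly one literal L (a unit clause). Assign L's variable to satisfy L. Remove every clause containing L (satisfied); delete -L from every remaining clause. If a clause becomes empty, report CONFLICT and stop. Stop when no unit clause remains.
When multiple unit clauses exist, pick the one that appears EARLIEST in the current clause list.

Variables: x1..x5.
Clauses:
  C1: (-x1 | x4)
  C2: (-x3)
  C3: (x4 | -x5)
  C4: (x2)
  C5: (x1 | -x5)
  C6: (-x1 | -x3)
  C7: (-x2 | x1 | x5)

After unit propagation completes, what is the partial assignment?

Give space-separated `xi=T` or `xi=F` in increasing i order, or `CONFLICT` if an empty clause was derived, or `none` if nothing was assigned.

Answer: x2=T x3=F

Derivation:
unit clause [-3] forces x3=F; simplify:
  satisfied 2 clause(s); 5 remain; assigned so far: [3]
unit clause [2] forces x2=T; simplify:
  drop -2 from [-2, 1, 5] -> [1, 5]
  satisfied 1 clause(s); 4 remain; assigned so far: [2, 3]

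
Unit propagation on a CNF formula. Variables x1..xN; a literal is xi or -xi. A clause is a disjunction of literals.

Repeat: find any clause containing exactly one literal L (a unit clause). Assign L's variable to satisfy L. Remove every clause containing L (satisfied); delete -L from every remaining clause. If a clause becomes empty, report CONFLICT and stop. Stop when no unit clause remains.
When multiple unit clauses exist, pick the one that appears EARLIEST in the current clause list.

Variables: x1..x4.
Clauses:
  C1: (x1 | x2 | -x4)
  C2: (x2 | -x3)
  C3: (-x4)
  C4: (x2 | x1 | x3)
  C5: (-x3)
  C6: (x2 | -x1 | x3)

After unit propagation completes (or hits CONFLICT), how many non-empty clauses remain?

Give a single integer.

unit clause [-4] forces x4=F; simplify:
  satisfied 2 clause(s); 4 remain; assigned so far: [4]
unit clause [-3] forces x3=F; simplify:
  drop 3 from [2, 1, 3] -> [2, 1]
  drop 3 from [2, -1, 3] -> [2, -1]
  satisfied 2 clause(s); 2 remain; assigned so far: [3, 4]

Answer: 2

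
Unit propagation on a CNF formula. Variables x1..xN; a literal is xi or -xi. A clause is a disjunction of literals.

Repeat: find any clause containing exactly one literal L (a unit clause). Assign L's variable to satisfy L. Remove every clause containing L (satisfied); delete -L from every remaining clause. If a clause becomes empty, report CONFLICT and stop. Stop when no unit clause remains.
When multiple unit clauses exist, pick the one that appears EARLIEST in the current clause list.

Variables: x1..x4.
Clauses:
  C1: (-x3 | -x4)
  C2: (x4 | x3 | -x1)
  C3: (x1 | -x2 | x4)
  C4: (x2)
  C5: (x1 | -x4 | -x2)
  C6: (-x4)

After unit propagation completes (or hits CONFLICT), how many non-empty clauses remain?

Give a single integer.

Answer: 0

Derivation:
unit clause [2] forces x2=T; simplify:
  drop -2 from [1, -2, 4] -> [1, 4]
  drop -2 from [1, -4, -2] -> [1, -4]
  satisfied 1 clause(s); 5 remain; assigned so far: [2]
unit clause [-4] forces x4=F; simplify:
  drop 4 from [4, 3, -1] -> [3, -1]
  drop 4 from [1, 4] -> [1]
  satisfied 3 clause(s); 2 remain; assigned so far: [2, 4]
unit clause [1] forces x1=T; simplify:
  drop -1 from [3, -1] -> [3]
  satisfied 1 clause(s); 1 remain; assigned so far: [1, 2, 4]
unit clause [3] forces x3=T; simplify:
  satisfied 1 clause(s); 0 remain; assigned so far: [1, 2, 3, 4]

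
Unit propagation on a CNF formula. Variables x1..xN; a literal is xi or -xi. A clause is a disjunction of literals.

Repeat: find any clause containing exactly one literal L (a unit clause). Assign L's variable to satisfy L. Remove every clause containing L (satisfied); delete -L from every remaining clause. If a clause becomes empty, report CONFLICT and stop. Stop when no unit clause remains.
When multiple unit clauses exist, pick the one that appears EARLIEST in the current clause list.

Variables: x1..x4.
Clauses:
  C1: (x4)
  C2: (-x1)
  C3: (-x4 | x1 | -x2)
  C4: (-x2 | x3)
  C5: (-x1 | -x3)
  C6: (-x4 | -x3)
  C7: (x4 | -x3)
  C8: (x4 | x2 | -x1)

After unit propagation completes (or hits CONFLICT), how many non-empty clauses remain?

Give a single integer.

Answer: 0

Derivation:
unit clause [4] forces x4=T; simplify:
  drop -4 from [-4, 1, -2] -> [1, -2]
  drop -4 from [-4, -3] -> [-3]
  satisfied 3 clause(s); 5 remain; assigned so far: [4]
unit clause [-1] forces x1=F; simplify:
  drop 1 from [1, -2] -> [-2]
  satisfied 2 clause(s); 3 remain; assigned so far: [1, 4]
unit clause [-2] forces x2=F; simplify:
  satisfied 2 clause(s); 1 remain; assigned so far: [1, 2, 4]
unit clause [-3] forces x3=F; simplify:
  satisfied 1 clause(s); 0 remain; assigned so far: [1, 2, 3, 4]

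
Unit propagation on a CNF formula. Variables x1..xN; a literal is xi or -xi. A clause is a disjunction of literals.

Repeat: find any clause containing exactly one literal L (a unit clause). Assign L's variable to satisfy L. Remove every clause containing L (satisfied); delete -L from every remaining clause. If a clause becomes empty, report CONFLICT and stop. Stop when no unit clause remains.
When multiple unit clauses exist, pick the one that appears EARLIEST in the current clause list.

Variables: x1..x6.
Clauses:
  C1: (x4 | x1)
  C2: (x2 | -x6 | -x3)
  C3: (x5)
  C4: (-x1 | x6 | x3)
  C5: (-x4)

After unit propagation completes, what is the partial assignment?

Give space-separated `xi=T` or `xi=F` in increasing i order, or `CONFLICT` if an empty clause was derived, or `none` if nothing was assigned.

Answer: x1=T x4=F x5=T

Derivation:
unit clause [5] forces x5=T; simplify:
  satisfied 1 clause(s); 4 remain; assigned so far: [5]
unit clause [-4] forces x4=F; simplify:
  drop 4 from [4, 1] -> [1]
  satisfied 1 clause(s); 3 remain; assigned so far: [4, 5]
unit clause [1] forces x1=T; simplify:
  drop -1 from [-1, 6, 3] -> [6, 3]
  satisfied 1 clause(s); 2 remain; assigned so far: [1, 4, 5]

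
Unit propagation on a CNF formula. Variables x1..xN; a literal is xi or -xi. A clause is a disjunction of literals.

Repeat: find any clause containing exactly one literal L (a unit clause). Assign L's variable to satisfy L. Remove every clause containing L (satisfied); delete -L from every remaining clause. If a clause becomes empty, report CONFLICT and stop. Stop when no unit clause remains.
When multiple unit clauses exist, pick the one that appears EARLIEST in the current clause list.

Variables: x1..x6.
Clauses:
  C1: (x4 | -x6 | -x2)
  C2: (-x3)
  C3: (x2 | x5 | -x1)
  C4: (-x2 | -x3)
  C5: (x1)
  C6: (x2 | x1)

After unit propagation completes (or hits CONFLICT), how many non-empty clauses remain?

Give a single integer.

Answer: 2

Derivation:
unit clause [-3] forces x3=F; simplify:
  satisfied 2 clause(s); 4 remain; assigned so far: [3]
unit clause [1] forces x1=T; simplify:
  drop -1 from [2, 5, -1] -> [2, 5]
  satisfied 2 clause(s); 2 remain; assigned so far: [1, 3]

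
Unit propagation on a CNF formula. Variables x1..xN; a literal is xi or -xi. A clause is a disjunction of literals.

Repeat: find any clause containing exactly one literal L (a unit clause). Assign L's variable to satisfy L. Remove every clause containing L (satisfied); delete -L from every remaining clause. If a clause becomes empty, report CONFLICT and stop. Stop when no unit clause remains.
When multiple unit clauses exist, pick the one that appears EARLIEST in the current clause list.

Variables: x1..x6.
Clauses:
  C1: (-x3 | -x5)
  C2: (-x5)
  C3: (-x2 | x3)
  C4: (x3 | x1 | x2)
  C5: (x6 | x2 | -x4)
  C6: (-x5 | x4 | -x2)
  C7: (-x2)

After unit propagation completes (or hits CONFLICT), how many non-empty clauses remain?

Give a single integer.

unit clause [-5] forces x5=F; simplify:
  satisfied 3 clause(s); 4 remain; assigned so far: [5]
unit clause [-2] forces x2=F; simplify:
  drop 2 from [3, 1, 2] -> [3, 1]
  drop 2 from [6, 2, -4] -> [6, -4]
  satisfied 2 clause(s); 2 remain; assigned so far: [2, 5]

Answer: 2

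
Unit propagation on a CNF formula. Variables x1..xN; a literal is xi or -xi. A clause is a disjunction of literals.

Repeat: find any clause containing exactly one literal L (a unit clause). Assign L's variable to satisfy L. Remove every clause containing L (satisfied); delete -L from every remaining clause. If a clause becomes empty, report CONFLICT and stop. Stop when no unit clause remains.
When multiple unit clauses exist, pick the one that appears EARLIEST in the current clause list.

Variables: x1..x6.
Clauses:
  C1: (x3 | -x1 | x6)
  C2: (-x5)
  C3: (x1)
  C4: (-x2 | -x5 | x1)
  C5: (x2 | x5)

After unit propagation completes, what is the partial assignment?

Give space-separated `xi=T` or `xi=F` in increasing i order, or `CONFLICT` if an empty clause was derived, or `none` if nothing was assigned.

unit clause [-5] forces x5=F; simplify:
  drop 5 from [2, 5] -> [2]
  satisfied 2 clause(s); 3 remain; assigned so far: [5]
unit clause [1] forces x1=T; simplify:
  drop -1 from [3, -1, 6] -> [3, 6]
  satisfied 1 clause(s); 2 remain; assigned so far: [1, 5]
unit clause [2] forces x2=T; simplify:
  satisfied 1 clause(s); 1 remain; assigned so far: [1, 2, 5]

Answer: x1=T x2=T x5=F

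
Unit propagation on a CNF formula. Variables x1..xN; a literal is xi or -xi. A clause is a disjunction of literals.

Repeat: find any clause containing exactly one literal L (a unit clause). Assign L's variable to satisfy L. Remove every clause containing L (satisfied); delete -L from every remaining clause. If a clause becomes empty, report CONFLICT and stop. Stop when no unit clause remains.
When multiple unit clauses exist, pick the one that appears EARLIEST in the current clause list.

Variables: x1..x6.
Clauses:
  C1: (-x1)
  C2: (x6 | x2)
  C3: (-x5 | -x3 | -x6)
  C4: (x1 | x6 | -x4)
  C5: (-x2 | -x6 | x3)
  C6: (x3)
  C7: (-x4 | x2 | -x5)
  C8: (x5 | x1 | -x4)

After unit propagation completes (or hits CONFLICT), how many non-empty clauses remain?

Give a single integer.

Answer: 5

Derivation:
unit clause [-1] forces x1=F; simplify:
  drop 1 from [1, 6, -4] -> [6, -4]
  drop 1 from [5, 1, -4] -> [5, -4]
  satisfied 1 clause(s); 7 remain; assigned so far: [1]
unit clause [3] forces x3=T; simplify:
  drop -3 from [-5, -3, -6] -> [-5, -6]
  satisfied 2 clause(s); 5 remain; assigned so far: [1, 3]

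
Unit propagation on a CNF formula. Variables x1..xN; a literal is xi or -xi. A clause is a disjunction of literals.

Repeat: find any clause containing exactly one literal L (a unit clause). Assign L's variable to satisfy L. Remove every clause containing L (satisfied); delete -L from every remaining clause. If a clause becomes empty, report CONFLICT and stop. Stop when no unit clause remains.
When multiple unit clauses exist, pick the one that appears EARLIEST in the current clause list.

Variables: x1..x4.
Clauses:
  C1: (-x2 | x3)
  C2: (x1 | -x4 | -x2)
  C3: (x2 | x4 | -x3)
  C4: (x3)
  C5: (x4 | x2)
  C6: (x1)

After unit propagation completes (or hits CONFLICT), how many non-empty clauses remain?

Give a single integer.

unit clause [3] forces x3=T; simplify:
  drop -3 from [2, 4, -3] -> [2, 4]
  satisfied 2 clause(s); 4 remain; assigned so far: [3]
unit clause [1] forces x1=T; simplify:
  satisfied 2 clause(s); 2 remain; assigned so far: [1, 3]

Answer: 2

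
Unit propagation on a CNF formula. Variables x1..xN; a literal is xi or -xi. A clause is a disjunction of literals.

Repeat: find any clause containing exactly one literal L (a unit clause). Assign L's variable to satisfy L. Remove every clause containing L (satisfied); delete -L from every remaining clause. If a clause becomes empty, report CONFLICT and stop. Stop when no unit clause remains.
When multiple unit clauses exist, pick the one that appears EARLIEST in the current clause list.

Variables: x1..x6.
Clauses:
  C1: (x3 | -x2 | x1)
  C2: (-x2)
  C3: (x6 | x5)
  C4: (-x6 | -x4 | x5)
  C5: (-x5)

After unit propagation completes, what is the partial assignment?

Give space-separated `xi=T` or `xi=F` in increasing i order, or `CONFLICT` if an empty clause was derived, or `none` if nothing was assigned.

unit clause [-2] forces x2=F; simplify:
  satisfied 2 clause(s); 3 remain; assigned so far: [2]
unit clause [-5] forces x5=F; simplify:
  drop 5 from [6, 5] -> [6]
  drop 5 from [-6, -4, 5] -> [-6, -4]
  satisfied 1 clause(s); 2 remain; assigned so far: [2, 5]
unit clause [6] forces x6=T; simplify:
  drop -6 from [-6, -4] -> [-4]
  satisfied 1 clause(s); 1 remain; assigned so far: [2, 5, 6]
unit clause [-4] forces x4=F; simplify:
  satisfied 1 clause(s); 0 remain; assigned so far: [2, 4, 5, 6]

Answer: x2=F x4=F x5=F x6=T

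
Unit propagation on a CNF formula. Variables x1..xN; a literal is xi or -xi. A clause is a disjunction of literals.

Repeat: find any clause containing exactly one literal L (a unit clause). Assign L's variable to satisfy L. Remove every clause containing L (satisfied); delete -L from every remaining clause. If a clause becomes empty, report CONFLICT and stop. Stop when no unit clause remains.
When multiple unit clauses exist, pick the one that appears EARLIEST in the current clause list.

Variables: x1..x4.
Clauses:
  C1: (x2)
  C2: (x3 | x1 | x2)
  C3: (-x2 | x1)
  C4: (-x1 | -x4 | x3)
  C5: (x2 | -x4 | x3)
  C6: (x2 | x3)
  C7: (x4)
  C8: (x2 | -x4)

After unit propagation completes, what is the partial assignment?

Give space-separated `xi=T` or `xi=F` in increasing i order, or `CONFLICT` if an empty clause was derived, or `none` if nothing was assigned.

Answer: x1=T x2=T x3=T x4=T

Derivation:
unit clause [2] forces x2=T; simplify:
  drop -2 from [-2, 1] -> [1]
  satisfied 5 clause(s); 3 remain; assigned so far: [2]
unit clause [1] forces x1=T; simplify:
  drop -1 from [-1, -4, 3] -> [-4, 3]
  satisfied 1 clause(s); 2 remain; assigned so far: [1, 2]
unit clause [4] forces x4=T; simplify:
  drop -4 from [-4, 3] -> [3]
  satisfied 1 clause(s); 1 remain; assigned so far: [1, 2, 4]
unit clause [3] forces x3=T; simplify:
  satisfied 1 clause(s); 0 remain; assigned so far: [1, 2, 3, 4]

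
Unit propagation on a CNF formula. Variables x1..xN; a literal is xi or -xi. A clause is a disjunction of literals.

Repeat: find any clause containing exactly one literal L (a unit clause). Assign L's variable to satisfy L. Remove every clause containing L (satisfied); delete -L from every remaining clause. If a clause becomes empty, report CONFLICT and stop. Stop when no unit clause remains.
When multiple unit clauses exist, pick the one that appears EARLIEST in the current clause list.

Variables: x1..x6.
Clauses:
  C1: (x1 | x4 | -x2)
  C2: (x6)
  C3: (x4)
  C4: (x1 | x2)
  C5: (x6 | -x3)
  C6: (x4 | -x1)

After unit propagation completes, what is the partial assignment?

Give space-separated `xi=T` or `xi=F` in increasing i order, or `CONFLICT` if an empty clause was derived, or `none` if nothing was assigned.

unit clause [6] forces x6=T; simplify:
  satisfied 2 clause(s); 4 remain; assigned so far: [6]
unit clause [4] forces x4=T; simplify:
  satisfied 3 clause(s); 1 remain; assigned so far: [4, 6]

Answer: x4=T x6=T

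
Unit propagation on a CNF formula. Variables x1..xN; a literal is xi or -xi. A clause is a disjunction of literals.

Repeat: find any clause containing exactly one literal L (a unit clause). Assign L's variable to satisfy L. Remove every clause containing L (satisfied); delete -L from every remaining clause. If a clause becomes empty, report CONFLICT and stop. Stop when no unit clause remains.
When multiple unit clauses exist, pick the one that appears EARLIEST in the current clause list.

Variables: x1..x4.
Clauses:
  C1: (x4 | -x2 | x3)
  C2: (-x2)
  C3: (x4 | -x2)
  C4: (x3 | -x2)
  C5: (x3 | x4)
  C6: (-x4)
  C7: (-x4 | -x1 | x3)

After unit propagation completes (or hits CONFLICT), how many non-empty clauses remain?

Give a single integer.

Answer: 0

Derivation:
unit clause [-2] forces x2=F; simplify:
  satisfied 4 clause(s); 3 remain; assigned so far: [2]
unit clause [-4] forces x4=F; simplify:
  drop 4 from [3, 4] -> [3]
  satisfied 2 clause(s); 1 remain; assigned so far: [2, 4]
unit clause [3] forces x3=T; simplify:
  satisfied 1 clause(s); 0 remain; assigned so far: [2, 3, 4]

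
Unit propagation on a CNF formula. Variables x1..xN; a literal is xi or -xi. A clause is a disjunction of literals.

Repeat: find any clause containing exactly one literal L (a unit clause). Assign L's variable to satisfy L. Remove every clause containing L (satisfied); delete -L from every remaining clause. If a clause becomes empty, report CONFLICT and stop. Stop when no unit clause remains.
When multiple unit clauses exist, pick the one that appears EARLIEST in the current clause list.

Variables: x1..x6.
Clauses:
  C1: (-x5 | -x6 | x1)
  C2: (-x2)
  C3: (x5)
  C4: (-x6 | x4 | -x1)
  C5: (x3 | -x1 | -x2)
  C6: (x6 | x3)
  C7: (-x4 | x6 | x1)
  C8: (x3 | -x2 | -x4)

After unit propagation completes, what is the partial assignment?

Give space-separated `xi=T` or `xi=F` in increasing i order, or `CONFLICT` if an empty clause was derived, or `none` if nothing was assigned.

Answer: x2=F x5=T

Derivation:
unit clause [-2] forces x2=F; simplify:
  satisfied 3 clause(s); 5 remain; assigned so far: [2]
unit clause [5] forces x5=T; simplify:
  drop -5 from [-5, -6, 1] -> [-6, 1]
  satisfied 1 clause(s); 4 remain; assigned so far: [2, 5]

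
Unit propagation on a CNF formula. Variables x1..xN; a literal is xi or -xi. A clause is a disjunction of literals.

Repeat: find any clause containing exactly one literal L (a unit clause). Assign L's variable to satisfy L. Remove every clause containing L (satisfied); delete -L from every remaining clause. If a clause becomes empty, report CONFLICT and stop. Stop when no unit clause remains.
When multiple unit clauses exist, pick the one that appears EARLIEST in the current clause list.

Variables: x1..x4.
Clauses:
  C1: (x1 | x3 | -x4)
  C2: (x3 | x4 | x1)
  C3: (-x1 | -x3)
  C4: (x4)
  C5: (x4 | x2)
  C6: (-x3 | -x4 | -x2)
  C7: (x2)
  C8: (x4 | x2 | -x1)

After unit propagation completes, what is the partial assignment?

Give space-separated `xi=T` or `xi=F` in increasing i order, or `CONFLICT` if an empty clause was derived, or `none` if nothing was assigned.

Answer: x1=T x2=T x3=F x4=T

Derivation:
unit clause [4] forces x4=T; simplify:
  drop -4 from [1, 3, -4] -> [1, 3]
  drop -4 from [-3, -4, -2] -> [-3, -2]
  satisfied 4 clause(s); 4 remain; assigned so far: [4]
unit clause [2] forces x2=T; simplify:
  drop -2 from [-3, -2] -> [-3]
  satisfied 1 clause(s); 3 remain; assigned so far: [2, 4]
unit clause [-3] forces x3=F; simplify:
  drop 3 from [1, 3] -> [1]
  satisfied 2 clause(s); 1 remain; assigned so far: [2, 3, 4]
unit clause [1] forces x1=T; simplify:
  satisfied 1 clause(s); 0 remain; assigned so far: [1, 2, 3, 4]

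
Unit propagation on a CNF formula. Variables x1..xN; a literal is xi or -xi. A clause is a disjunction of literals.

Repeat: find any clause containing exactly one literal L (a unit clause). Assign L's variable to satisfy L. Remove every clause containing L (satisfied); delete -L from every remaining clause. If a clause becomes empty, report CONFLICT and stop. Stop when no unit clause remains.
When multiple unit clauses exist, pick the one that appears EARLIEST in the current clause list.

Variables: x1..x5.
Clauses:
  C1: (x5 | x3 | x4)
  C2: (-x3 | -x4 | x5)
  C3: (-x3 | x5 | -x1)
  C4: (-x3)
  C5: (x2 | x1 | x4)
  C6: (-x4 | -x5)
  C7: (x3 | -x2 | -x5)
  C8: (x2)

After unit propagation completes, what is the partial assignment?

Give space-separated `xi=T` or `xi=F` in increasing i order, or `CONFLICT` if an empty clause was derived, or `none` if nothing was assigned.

unit clause [-3] forces x3=F; simplify:
  drop 3 from [5, 3, 4] -> [5, 4]
  drop 3 from [3, -2, -5] -> [-2, -5]
  satisfied 3 clause(s); 5 remain; assigned so far: [3]
unit clause [2] forces x2=T; simplify:
  drop -2 from [-2, -5] -> [-5]
  satisfied 2 clause(s); 3 remain; assigned so far: [2, 3]
unit clause [-5] forces x5=F; simplify:
  drop 5 from [5, 4] -> [4]
  satisfied 2 clause(s); 1 remain; assigned so far: [2, 3, 5]
unit clause [4] forces x4=T; simplify:
  satisfied 1 clause(s); 0 remain; assigned so far: [2, 3, 4, 5]

Answer: x2=T x3=F x4=T x5=F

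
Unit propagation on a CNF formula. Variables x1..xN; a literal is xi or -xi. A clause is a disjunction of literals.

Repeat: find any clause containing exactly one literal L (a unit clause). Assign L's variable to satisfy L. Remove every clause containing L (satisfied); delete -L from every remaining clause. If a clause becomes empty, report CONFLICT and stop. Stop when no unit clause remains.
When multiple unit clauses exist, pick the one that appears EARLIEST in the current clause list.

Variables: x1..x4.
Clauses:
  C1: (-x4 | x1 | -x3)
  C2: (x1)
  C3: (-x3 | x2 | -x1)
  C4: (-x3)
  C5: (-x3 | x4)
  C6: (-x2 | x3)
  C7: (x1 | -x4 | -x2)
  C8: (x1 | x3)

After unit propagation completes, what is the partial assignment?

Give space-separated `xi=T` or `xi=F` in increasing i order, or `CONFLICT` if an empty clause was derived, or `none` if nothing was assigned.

Answer: x1=T x2=F x3=F

Derivation:
unit clause [1] forces x1=T; simplify:
  drop -1 from [-3, 2, -1] -> [-3, 2]
  satisfied 4 clause(s); 4 remain; assigned so far: [1]
unit clause [-3] forces x3=F; simplify:
  drop 3 from [-2, 3] -> [-2]
  satisfied 3 clause(s); 1 remain; assigned so far: [1, 3]
unit clause [-2] forces x2=F; simplify:
  satisfied 1 clause(s); 0 remain; assigned so far: [1, 2, 3]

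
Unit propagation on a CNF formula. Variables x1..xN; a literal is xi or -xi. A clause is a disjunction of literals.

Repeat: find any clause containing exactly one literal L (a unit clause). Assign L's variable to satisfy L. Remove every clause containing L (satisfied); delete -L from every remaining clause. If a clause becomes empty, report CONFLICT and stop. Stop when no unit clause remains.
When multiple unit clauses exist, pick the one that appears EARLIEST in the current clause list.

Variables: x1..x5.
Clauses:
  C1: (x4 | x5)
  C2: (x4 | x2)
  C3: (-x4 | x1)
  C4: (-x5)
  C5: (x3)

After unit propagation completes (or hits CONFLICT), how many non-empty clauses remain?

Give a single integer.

unit clause [-5] forces x5=F; simplify:
  drop 5 from [4, 5] -> [4]
  satisfied 1 clause(s); 4 remain; assigned so far: [5]
unit clause [4] forces x4=T; simplify:
  drop -4 from [-4, 1] -> [1]
  satisfied 2 clause(s); 2 remain; assigned so far: [4, 5]
unit clause [1] forces x1=T; simplify:
  satisfied 1 clause(s); 1 remain; assigned so far: [1, 4, 5]
unit clause [3] forces x3=T; simplify:
  satisfied 1 clause(s); 0 remain; assigned so far: [1, 3, 4, 5]

Answer: 0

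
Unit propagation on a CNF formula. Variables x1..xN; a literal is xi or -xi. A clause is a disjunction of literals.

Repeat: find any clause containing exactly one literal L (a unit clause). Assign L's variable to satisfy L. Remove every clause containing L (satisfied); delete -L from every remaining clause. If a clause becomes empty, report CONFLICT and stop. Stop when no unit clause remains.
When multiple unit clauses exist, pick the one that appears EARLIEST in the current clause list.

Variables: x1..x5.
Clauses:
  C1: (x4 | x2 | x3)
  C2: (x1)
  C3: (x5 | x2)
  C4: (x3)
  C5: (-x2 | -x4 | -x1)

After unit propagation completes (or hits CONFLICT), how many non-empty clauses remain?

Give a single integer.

Answer: 2

Derivation:
unit clause [1] forces x1=T; simplify:
  drop -1 from [-2, -4, -1] -> [-2, -4]
  satisfied 1 clause(s); 4 remain; assigned so far: [1]
unit clause [3] forces x3=T; simplify:
  satisfied 2 clause(s); 2 remain; assigned so far: [1, 3]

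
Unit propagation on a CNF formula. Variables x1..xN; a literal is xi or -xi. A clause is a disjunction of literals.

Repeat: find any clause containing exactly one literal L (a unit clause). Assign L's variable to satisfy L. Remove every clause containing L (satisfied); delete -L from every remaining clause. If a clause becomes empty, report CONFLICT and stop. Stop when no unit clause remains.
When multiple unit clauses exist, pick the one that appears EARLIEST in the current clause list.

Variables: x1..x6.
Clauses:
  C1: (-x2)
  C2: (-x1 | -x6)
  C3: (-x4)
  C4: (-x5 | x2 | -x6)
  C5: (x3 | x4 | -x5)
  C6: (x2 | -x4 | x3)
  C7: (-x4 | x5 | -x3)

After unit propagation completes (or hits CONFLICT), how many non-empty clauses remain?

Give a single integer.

unit clause [-2] forces x2=F; simplify:
  drop 2 from [-5, 2, -6] -> [-5, -6]
  drop 2 from [2, -4, 3] -> [-4, 3]
  satisfied 1 clause(s); 6 remain; assigned so far: [2]
unit clause [-4] forces x4=F; simplify:
  drop 4 from [3, 4, -5] -> [3, -5]
  satisfied 3 clause(s); 3 remain; assigned so far: [2, 4]

Answer: 3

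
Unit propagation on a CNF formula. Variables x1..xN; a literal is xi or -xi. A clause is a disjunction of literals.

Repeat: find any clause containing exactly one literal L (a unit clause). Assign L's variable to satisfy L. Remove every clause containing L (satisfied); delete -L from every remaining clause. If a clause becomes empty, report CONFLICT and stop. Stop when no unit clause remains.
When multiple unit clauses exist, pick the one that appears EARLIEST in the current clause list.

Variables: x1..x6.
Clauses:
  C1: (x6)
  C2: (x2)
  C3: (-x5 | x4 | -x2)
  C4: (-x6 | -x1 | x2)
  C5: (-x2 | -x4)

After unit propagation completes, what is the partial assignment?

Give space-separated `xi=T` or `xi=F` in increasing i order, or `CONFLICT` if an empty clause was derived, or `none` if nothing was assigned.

unit clause [6] forces x6=T; simplify:
  drop -6 from [-6, -1, 2] -> [-1, 2]
  satisfied 1 clause(s); 4 remain; assigned so far: [6]
unit clause [2] forces x2=T; simplify:
  drop -2 from [-5, 4, -2] -> [-5, 4]
  drop -2 from [-2, -4] -> [-4]
  satisfied 2 clause(s); 2 remain; assigned so far: [2, 6]
unit clause [-4] forces x4=F; simplify:
  drop 4 from [-5, 4] -> [-5]
  satisfied 1 clause(s); 1 remain; assigned so far: [2, 4, 6]
unit clause [-5] forces x5=F; simplify:
  satisfied 1 clause(s); 0 remain; assigned so far: [2, 4, 5, 6]

Answer: x2=T x4=F x5=F x6=T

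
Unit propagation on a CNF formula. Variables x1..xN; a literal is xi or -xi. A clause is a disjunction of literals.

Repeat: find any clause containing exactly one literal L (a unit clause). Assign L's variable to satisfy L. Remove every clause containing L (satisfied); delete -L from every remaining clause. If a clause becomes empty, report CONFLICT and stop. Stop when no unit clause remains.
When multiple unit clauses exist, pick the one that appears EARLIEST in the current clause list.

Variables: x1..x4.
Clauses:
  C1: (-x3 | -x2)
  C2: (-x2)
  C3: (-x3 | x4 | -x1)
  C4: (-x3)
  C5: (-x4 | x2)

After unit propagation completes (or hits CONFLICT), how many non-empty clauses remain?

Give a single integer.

unit clause [-2] forces x2=F; simplify:
  drop 2 from [-4, 2] -> [-4]
  satisfied 2 clause(s); 3 remain; assigned so far: [2]
unit clause [-3] forces x3=F; simplify:
  satisfied 2 clause(s); 1 remain; assigned so far: [2, 3]
unit clause [-4] forces x4=F; simplify:
  satisfied 1 clause(s); 0 remain; assigned so far: [2, 3, 4]

Answer: 0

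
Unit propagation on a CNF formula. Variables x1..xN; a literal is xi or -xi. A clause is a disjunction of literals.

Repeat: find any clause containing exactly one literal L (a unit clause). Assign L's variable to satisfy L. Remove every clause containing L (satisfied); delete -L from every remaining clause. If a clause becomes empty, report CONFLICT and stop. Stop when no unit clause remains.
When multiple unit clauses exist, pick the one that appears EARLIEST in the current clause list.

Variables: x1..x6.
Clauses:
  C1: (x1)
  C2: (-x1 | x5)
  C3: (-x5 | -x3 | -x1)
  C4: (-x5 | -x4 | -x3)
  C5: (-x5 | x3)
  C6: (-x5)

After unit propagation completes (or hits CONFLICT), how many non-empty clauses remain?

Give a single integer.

unit clause [1] forces x1=T; simplify:
  drop -1 from [-1, 5] -> [5]
  drop -1 from [-5, -3, -1] -> [-5, -3]
  satisfied 1 clause(s); 5 remain; assigned so far: [1]
unit clause [5] forces x5=T; simplify:
  drop -5 from [-5, -3] -> [-3]
  drop -5 from [-5, -4, -3] -> [-4, -3]
  drop -5 from [-5, 3] -> [3]
  drop -5 from [-5] -> [] (empty!)
  satisfied 1 clause(s); 4 remain; assigned so far: [1, 5]
CONFLICT (empty clause)

Answer: 3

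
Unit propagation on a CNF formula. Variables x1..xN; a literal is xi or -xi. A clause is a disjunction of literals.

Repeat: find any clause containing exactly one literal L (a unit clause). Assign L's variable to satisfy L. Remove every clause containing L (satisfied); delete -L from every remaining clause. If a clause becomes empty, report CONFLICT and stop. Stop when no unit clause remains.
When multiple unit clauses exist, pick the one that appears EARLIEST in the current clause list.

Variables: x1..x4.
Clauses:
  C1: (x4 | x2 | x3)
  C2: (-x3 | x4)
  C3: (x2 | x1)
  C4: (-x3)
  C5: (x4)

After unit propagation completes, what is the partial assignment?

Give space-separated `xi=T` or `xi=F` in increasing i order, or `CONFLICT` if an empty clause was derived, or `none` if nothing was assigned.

unit clause [-3] forces x3=F; simplify:
  drop 3 from [4, 2, 3] -> [4, 2]
  satisfied 2 clause(s); 3 remain; assigned so far: [3]
unit clause [4] forces x4=T; simplify:
  satisfied 2 clause(s); 1 remain; assigned so far: [3, 4]

Answer: x3=F x4=T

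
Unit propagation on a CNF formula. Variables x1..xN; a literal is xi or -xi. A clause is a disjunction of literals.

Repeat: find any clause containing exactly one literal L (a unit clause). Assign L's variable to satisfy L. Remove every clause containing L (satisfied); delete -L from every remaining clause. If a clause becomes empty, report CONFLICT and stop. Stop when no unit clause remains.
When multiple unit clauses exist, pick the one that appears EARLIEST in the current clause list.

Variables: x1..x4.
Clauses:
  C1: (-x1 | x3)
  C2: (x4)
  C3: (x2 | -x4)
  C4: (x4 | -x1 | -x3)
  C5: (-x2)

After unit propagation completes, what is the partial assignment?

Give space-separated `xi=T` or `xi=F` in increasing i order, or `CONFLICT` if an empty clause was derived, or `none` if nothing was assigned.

unit clause [4] forces x4=T; simplify:
  drop -4 from [2, -4] -> [2]
  satisfied 2 clause(s); 3 remain; assigned so far: [4]
unit clause [2] forces x2=T; simplify:
  drop -2 from [-2] -> [] (empty!)
  satisfied 1 clause(s); 2 remain; assigned so far: [2, 4]
CONFLICT (empty clause)

Answer: CONFLICT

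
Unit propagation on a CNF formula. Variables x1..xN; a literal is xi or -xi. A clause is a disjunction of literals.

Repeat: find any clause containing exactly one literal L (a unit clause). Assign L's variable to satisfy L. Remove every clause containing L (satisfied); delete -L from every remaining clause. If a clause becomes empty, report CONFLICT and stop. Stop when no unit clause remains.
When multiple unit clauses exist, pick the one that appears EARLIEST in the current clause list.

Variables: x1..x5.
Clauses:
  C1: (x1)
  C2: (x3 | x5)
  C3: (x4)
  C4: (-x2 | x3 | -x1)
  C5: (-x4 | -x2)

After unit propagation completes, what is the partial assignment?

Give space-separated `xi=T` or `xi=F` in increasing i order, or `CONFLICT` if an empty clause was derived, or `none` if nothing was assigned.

Answer: x1=T x2=F x4=T

Derivation:
unit clause [1] forces x1=T; simplify:
  drop -1 from [-2, 3, -1] -> [-2, 3]
  satisfied 1 clause(s); 4 remain; assigned so far: [1]
unit clause [4] forces x4=T; simplify:
  drop -4 from [-4, -2] -> [-2]
  satisfied 1 clause(s); 3 remain; assigned so far: [1, 4]
unit clause [-2] forces x2=F; simplify:
  satisfied 2 clause(s); 1 remain; assigned so far: [1, 2, 4]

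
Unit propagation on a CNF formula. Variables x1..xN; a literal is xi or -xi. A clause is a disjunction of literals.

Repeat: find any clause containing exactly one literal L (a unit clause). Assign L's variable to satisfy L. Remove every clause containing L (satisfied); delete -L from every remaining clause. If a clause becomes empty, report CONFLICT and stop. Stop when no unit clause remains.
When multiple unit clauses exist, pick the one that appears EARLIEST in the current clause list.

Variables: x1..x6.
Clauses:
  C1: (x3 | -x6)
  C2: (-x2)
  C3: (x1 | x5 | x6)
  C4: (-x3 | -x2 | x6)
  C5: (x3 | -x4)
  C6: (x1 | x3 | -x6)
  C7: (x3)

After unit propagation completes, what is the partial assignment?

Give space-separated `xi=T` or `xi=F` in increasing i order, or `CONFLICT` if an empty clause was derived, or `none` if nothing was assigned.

Answer: x2=F x3=T

Derivation:
unit clause [-2] forces x2=F; simplify:
  satisfied 2 clause(s); 5 remain; assigned so far: [2]
unit clause [3] forces x3=T; simplify:
  satisfied 4 clause(s); 1 remain; assigned so far: [2, 3]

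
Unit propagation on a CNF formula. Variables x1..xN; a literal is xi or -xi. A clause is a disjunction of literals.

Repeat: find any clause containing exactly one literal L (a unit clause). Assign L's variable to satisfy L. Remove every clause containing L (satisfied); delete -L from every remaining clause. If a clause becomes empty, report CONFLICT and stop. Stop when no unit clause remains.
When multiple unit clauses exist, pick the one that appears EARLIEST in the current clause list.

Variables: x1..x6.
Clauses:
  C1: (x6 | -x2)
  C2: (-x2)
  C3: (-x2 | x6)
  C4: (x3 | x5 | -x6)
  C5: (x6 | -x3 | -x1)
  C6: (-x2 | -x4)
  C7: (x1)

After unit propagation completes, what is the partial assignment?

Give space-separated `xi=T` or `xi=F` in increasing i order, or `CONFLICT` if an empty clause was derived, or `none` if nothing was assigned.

Answer: x1=T x2=F

Derivation:
unit clause [-2] forces x2=F; simplify:
  satisfied 4 clause(s); 3 remain; assigned so far: [2]
unit clause [1] forces x1=T; simplify:
  drop -1 from [6, -3, -1] -> [6, -3]
  satisfied 1 clause(s); 2 remain; assigned so far: [1, 2]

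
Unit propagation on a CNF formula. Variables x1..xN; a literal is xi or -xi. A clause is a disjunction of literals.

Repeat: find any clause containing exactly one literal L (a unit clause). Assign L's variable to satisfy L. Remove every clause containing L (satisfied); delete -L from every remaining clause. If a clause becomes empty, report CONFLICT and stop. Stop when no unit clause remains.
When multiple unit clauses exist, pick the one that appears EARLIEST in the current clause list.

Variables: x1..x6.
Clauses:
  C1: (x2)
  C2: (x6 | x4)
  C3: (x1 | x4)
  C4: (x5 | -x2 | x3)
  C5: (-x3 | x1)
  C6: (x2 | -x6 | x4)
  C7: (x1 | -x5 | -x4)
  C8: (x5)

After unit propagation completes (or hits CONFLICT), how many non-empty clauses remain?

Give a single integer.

unit clause [2] forces x2=T; simplify:
  drop -2 from [5, -2, 3] -> [5, 3]
  satisfied 2 clause(s); 6 remain; assigned so far: [2]
unit clause [5] forces x5=T; simplify:
  drop -5 from [1, -5, -4] -> [1, -4]
  satisfied 2 clause(s); 4 remain; assigned so far: [2, 5]

Answer: 4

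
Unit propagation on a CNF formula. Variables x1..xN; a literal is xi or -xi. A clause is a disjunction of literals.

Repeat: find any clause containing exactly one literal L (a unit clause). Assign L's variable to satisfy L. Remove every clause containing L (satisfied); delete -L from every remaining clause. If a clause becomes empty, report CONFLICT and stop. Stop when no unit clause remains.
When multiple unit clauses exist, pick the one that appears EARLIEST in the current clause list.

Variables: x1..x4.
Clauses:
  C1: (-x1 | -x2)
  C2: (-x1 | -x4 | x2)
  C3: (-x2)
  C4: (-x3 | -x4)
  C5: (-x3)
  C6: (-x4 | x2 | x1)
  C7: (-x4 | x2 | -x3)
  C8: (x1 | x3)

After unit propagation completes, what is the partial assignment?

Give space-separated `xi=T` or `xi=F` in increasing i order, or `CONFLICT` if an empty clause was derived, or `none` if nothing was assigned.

unit clause [-2] forces x2=F; simplify:
  drop 2 from [-1, -4, 2] -> [-1, -4]
  drop 2 from [-4, 2, 1] -> [-4, 1]
  drop 2 from [-4, 2, -3] -> [-4, -3]
  satisfied 2 clause(s); 6 remain; assigned so far: [2]
unit clause [-3] forces x3=F; simplify:
  drop 3 from [1, 3] -> [1]
  satisfied 3 clause(s); 3 remain; assigned so far: [2, 3]
unit clause [1] forces x1=T; simplify:
  drop -1 from [-1, -4] -> [-4]
  satisfied 2 clause(s); 1 remain; assigned so far: [1, 2, 3]
unit clause [-4] forces x4=F; simplify:
  satisfied 1 clause(s); 0 remain; assigned so far: [1, 2, 3, 4]

Answer: x1=T x2=F x3=F x4=F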